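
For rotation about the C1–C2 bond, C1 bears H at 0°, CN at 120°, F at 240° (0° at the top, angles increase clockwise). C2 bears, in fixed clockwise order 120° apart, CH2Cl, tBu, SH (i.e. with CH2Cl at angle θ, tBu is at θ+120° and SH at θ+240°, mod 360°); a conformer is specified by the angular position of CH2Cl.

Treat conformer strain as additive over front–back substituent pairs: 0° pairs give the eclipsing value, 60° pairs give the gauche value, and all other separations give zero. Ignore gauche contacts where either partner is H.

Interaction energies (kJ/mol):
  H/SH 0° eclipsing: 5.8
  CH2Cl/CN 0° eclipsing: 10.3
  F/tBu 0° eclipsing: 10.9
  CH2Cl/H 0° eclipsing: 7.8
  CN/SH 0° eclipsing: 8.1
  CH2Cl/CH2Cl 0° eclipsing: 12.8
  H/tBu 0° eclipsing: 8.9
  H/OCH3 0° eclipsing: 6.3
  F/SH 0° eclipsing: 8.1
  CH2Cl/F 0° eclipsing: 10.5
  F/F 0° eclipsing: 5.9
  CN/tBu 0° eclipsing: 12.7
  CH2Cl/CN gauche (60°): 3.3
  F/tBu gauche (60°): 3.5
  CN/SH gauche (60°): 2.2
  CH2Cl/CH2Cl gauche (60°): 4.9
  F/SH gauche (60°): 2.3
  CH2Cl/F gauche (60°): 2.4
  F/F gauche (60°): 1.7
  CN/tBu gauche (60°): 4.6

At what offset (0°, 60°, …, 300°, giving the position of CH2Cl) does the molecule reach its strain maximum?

0°

CH2Cl at 0° (eclipsed): H–CH2Cl eclipsed, CN–tBu eclipsed, F–SH eclipsed; 7.8 + 12.7 + 8.1 = 28.6 kJ/mol.
CH2Cl at 60° (staggered): CN–CH2Cl gauche, CN–tBu gauche, F–tBu gauche, F–SH gauche; 3.3 + 4.6 + 3.5 + 2.3 = 13.7 kJ/mol.
CH2Cl at 120° (eclipsed): H–SH eclipsed, CN–CH2Cl eclipsed, F–tBu eclipsed; 5.8 + 10.3 + 10.9 = 27.0 kJ/mol.
CH2Cl at 180° (staggered): CN–CH2Cl gauche, CN–SH gauche, F–CH2Cl gauche, F–tBu gauche; 3.3 + 2.2 + 2.4 + 3.5 = 11.4 kJ/mol.
CH2Cl at 240° (eclipsed): H–tBu eclipsed, CN–SH eclipsed, F–CH2Cl eclipsed; 8.9 + 8.1 + 10.5 = 27.5 kJ/mol.
CH2Cl at 300° (staggered): CN–tBu gauche, CN–SH gauche, F–CH2Cl gauche, F–SH gauche; 4.6 + 2.2 + 2.4 + 2.3 = 11.5 kJ/mol.
The maximum (28.6 kJ/mol) occurs with CH2Cl at 0°.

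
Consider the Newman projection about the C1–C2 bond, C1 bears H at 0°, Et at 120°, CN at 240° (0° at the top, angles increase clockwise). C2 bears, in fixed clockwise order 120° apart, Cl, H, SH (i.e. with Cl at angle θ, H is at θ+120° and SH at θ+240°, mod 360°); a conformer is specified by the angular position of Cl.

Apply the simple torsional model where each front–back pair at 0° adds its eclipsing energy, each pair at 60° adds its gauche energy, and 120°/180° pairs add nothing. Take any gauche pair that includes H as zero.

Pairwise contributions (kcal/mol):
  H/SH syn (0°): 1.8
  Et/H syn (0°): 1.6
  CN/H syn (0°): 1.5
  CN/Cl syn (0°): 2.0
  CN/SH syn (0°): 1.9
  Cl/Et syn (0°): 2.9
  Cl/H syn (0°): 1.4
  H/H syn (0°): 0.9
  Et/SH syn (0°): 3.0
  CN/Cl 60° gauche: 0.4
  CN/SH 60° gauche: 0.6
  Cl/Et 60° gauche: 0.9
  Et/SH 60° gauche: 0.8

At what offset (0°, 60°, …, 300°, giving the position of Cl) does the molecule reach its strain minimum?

Cl at 0° (eclipsed): H–Cl eclipsed, Et–H eclipsed, CN–SH eclipsed; 1.4 + 1.6 + 1.9 = 4.9 kcal/mol.
Cl at 60° (staggered): Et–Cl gauche, CN–SH gauche; 0.9 + 0.6 = 1.5 kcal/mol.
Cl at 120° (eclipsed): H–SH eclipsed, Et–Cl eclipsed, CN–H eclipsed; 1.8 + 2.9 + 1.5 = 6.2 kcal/mol.
Cl at 180° (staggered): Et–Cl gauche, Et–SH gauche, CN–Cl gauche; 0.9 + 0.8 + 0.4 = 2.1 kcal/mol.
Cl at 240° (eclipsed): H–H eclipsed, Et–SH eclipsed, CN–Cl eclipsed; 0.9 + 3.0 + 2.0 = 5.9 kcal/mol.
Cl at 300° (staggered): Et–SH gauche, CN–Cl gauche, CN–SH gauche; 0.8 + 0.4 + 0.6 = 1.8 kcal/mol.
The minimum (1.5 kcal/mol) occurs with Cl at 60°.

60°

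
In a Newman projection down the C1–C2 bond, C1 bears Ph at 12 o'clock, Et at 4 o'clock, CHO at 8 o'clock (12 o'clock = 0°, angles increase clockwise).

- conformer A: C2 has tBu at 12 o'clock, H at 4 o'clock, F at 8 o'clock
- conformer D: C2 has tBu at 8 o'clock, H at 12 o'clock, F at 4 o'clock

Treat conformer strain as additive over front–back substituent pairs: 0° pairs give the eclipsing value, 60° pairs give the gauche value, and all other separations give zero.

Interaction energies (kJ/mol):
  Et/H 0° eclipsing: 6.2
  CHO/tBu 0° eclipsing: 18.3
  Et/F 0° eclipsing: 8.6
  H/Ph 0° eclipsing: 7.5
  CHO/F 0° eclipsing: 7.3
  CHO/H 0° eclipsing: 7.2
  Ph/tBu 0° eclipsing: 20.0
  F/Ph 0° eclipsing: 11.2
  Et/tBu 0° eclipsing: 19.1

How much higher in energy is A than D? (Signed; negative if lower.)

A (eclipsed): Ph–tBu eclipsed, Et–H eclipsed, CHO–F eclipsed; 20.0 + 6.2 + 7.3 = 33.5 kJ/mol.
D (eclipsed): Ph–H eclipsed, Et–F eclipsed, CHO–tBu eclipsed; 7.5 + 8.6 + 18.3 = 34.4 kJ/mol.
E(A) − E(D) = 33.5 − 34.4 = -0.9 kJ/mol.

-0.9 kJ/mol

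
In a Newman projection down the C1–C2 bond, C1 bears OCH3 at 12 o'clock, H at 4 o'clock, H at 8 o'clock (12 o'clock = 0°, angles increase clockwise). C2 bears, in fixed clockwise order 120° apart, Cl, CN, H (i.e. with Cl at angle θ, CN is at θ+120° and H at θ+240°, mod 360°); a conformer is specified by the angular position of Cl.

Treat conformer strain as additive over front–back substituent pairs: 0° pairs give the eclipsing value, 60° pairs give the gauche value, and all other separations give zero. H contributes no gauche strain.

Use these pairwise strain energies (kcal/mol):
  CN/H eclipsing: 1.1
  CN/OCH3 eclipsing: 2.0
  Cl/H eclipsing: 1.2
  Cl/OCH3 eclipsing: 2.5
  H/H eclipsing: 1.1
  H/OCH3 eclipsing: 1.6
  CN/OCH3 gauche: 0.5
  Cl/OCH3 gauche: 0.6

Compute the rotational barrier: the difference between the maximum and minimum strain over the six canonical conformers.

4.2 kcal/mol

Cl at 0° (eclipsed): OCH3(0°)/Cl(0°) eclipsed 2.5; H(120°)/CN(120°) eclipsed 1.1; H(240°)/H(240°) eclipsed 1.1 → 4.7 kcal/mol.
Cl at 60° (staggered): OCH3(0°)/Cl(60°) gauche 0.6 → 0.6 kcal/mol.
Cl at 120° (eclipsed): OCH3(0°)/H(0°) eclipsed 1.6; H(120°)/Cl(120°) eclipsed 1.2; H(240°)/CN(240°) eclipsed 1.1 → 3.9 kcal/mol.
Cl at 180° (staggered): OCH3(0°)/CN(300°) gauche 0.5 → 0.5 kcal/mol.
Cl at 240° (eclipsed): OCH3(0°)/CN(0°) eclipsed 2.0; H(120°)/H(120°) eclipsed 1.1; H(240°)/Cl(240°) eclipsed 1.2 → 4.3 kcal/mol.
Cl at 300° (staggered): OCH3(0°)/Cl(300°) gauche 0.6; OCH3(0°)/CN(60°) gauche 0.5 → 1.1 kcal/mol.
Max at 0° (4.7 kcal/mol), min at 180° (0.5 kcal/mol); barrier = 4.2 kcal/mol.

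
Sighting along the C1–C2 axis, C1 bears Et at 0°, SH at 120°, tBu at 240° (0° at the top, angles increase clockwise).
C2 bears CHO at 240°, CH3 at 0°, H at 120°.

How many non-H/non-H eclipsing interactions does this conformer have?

Non-H eclipsing pairs: Et(0°)/CH3(0°); tBu(240°)/CHO(240°) — 2 interactions.

2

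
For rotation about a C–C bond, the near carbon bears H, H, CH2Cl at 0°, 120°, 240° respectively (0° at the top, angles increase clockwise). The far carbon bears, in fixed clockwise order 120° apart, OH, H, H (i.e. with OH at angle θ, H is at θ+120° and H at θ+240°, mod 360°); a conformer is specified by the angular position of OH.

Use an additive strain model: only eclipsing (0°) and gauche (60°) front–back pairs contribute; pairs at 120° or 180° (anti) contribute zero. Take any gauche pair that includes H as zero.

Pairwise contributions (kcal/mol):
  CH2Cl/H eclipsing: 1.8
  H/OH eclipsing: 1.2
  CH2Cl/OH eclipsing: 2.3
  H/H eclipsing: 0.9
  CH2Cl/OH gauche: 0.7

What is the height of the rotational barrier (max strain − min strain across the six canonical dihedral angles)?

4.1 kcal/mol

OH at 0° (eclipsed): H–OH eclipsed, H–H eclipsed, CH2Cl–H eclipsed; 1.2 + 0.9 + 1.8 = 3.9 kcal/mol.
OH at 60° (staggered): no non-H gauche contacts → 0.0 kcal/mol.
OH at 120° (eclipsed): H–H eclipsed, H–OH eclipsed, CH2Cl–H eclipsed; 0.9 + 1.2 + 1.8 = 3.9 kcal/mol.
OH at 180° (staggered): CH2Cl–OH gauche; 0.7 = 0.7 kcal/mol.
OH at 240° (eclipsed): H–H eclipsed, H–H eclipsed, CH2Cl–OH eclipsed; 0.9 + 0.9 + 2.3 = 4.1 kcal/mol.
OH at 300° (staggered): CH2Cl–OH gauche; 0.7 = 0.7 kcal/mol.
Max at 240° (4.1 kcal/mol), min at 60° (0.0 kcal/mol); barrier = 4.1 kcal/mol.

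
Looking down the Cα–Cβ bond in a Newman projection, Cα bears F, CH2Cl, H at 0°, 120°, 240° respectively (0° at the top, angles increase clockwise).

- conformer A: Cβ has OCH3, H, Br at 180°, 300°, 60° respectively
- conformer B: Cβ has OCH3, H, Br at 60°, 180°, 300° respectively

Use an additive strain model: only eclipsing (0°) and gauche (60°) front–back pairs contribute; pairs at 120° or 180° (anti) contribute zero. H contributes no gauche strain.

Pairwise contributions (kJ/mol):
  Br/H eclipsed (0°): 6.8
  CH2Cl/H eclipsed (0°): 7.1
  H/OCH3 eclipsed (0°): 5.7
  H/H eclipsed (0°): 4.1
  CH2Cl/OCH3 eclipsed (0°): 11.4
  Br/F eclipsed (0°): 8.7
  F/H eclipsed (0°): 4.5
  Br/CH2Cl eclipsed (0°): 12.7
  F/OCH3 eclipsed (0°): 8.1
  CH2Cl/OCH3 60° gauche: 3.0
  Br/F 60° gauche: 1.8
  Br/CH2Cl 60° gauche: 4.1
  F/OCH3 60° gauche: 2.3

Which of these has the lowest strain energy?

A (staggered): F–Br gauche, CH2Cl–OCH3 gauche, CH2Cl–Br gauche; 1.8 + 3.0 + 4.1 = 8.9 kJ/mol.
B (staggered): F–OCH3 gauche, F–Br gauche, CH2Cl–OCH3 gauche; 2.3 + 1.8 + 3.0 = 7.1 kJ/mol.
B has the lowest total (7.1 kJ/mol).

B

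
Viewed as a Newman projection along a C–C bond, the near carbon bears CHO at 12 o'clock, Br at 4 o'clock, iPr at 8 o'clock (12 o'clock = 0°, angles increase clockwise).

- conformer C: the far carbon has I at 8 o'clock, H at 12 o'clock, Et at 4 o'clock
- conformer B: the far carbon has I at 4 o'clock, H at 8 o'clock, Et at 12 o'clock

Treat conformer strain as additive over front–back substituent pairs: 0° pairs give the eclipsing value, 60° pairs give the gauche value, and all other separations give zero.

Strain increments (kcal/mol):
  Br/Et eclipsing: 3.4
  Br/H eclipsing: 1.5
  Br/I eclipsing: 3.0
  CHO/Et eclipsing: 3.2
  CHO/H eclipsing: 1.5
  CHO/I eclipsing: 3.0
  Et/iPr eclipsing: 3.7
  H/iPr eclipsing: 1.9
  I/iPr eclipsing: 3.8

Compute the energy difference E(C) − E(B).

+0.6 kcal/mol

C (eclipsed): CHO–H eclipsed, Br–Et eclipsed, iPr–I eclipsed; 1.5 + 3.4 + 3.8 = 8.7 kcal/mol.
B (eclipsed): CHO–Et eclipsed, Br–I eclipsed, iPr–H eclipsed; 3.2 + 3.0 + 1.9 = 8.1 kcal/mol.
E(C) − E(B) = 8.7 − 8.1 = +0.6 kcal/mol.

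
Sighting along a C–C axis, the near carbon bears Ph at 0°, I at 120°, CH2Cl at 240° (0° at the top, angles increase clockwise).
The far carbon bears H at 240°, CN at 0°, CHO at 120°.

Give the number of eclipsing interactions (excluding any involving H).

Non-H eclipsing pairs: Ph(0°)/CN(0°); I(120°)/CHO(120°) — 2 interactions.

2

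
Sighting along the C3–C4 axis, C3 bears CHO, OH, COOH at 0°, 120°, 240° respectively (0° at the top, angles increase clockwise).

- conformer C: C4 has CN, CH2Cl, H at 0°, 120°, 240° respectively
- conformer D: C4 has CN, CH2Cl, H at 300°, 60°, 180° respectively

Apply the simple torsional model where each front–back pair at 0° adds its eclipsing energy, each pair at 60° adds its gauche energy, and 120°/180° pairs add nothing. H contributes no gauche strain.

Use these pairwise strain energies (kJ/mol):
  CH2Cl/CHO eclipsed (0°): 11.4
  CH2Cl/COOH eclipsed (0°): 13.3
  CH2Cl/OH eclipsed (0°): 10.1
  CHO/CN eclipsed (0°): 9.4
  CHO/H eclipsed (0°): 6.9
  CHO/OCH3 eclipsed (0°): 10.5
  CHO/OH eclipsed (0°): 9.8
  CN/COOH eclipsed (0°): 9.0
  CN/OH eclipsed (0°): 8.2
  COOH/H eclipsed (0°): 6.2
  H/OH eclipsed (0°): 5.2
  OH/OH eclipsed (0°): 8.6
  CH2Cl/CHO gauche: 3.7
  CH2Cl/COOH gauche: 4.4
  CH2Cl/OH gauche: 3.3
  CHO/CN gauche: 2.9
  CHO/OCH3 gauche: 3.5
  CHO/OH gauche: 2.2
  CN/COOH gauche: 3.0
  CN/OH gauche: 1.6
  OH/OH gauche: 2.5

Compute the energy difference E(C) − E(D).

C (eclipsed): CHO–CN eclipsed, OH–CH2Cl eclipsed, COOH–H eclipsed; 9.4 + 10.1 + 6.2 = 25.7 kJ/mol.
D (staggered): CHO–CN gauche, CHO–CH2Cl gauche, OH–CH2Cl gauche, COOH–CN gauche; 2.9 + 3.7 + 3.3 + 3.0 = 12.9 kJ/mol.
E(C) − E(D) = 25.7 − 12.9 = +12.8 kJ/mol.

+12.8 kJ/mol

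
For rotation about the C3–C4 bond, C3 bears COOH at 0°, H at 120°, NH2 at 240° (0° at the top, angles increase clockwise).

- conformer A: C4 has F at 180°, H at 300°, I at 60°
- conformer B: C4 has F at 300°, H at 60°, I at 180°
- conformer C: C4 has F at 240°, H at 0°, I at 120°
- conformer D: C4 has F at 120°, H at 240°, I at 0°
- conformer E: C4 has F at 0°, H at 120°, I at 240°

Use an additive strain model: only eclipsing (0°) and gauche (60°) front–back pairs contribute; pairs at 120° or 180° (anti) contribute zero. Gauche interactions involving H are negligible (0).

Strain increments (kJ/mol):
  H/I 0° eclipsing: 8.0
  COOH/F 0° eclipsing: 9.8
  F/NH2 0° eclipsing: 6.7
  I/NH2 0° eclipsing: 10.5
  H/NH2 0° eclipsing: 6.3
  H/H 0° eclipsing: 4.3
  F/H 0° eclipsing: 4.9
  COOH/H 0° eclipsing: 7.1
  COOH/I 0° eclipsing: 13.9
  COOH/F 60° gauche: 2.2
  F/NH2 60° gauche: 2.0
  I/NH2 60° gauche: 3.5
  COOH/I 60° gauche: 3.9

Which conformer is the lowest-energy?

A is staggered. COOH at 0° is gauche with I at 60° (3.9); NH2 at 240° is gauche with F at 180° (2.0). Total 5.9 kJ/mol.
B is staggered. COOH at 0° is gauche with F at 300° (2.2); NH2 at 240° is gauche with F at 300° (2.0); NH2 at 240° is gauche with I at 180° (3.5). Total 7.7 kJ/mol.
C is eclipsed. COOH at 0° is eclipsed with H at 0° (7.1); H at 120° is eclipsed with I at 120° (8.0); NH2 at 240° is eclipsed with F at 240° (6.7). Total 21.8 kJ/mol.
D is eclipsed. COOH at 0° is eclipsed with I at 0° (13.9); H at 120° is eclipsed with F at 120° (4.9); NH2 at 240° is eclipsed with H at 240° (6.3). Total 25.1 kJ/mol.
E is eclipsed. COOH at 0° is eclipsed with F at 0° (9.8); H at 120° is eclipsed with H at 120° (4.3); NH2 at 240° is eclipsed with I at 240° (10.5). Total 24.6 kJ/mol.
A has the lowest total (5.9 kJ/mol).

A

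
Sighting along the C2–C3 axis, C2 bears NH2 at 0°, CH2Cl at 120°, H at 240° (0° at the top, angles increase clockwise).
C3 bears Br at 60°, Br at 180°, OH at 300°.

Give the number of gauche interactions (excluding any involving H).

4

Non-H gauche pairs: NH2(0°)/Br(60°); NH2(0°)/OH(300°); CH2Cl(120°)/Br(60°); CH2Cl(120°)/Br(180°) — 4 interactions.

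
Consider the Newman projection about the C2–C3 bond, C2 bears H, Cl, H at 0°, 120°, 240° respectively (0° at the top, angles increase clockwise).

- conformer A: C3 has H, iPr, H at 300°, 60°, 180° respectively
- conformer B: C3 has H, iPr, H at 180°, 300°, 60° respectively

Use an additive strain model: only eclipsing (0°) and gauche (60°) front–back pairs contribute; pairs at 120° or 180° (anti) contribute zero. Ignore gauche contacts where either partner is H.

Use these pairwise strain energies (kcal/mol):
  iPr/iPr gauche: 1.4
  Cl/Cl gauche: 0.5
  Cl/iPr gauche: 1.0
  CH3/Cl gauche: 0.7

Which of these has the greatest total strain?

A

A (staggered): Cl(120°)/iPr(60°) gauche 1.0 → 1.0 kcal/mol.
B (staggered): no non-H gauche contacts → 0.0 kcal/mol.
A has the highest total (1.0 kcal/mol).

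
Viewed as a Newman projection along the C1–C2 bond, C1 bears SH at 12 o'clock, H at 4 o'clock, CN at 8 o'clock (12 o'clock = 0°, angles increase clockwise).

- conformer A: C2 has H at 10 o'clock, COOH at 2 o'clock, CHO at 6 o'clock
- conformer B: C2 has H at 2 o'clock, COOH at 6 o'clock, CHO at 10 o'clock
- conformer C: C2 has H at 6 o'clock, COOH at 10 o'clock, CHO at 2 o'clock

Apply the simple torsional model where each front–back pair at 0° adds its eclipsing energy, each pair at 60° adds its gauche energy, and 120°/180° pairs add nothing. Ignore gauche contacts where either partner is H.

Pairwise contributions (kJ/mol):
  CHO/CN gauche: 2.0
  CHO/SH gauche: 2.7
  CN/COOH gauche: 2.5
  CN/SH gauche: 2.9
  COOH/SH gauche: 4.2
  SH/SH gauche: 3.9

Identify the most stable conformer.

A

A (staggered): SH(0°)/COOH(60°) gauche 4.2; CN(240°)/CHO(180°) gauche 2.0 → 6.2 kJ/mol.
B (staggered): SH(0°)/CHO(300°) gauche 2.7; CN(240°)/COOH(180°) gauche 2.5; CN(240°)/CHO(300°) gauche 2.0 → 7.2 kJ/mol.
C (staggered): SH(0°)/COOH(300°) gauche 4.2; SH(0°)/CHO(60°) gauche 2.7; CN(240°)/COOH(300°) gauche 2.5 → 9.4 kJ/mol.
A has the lowest total (6.2 kJ/mol).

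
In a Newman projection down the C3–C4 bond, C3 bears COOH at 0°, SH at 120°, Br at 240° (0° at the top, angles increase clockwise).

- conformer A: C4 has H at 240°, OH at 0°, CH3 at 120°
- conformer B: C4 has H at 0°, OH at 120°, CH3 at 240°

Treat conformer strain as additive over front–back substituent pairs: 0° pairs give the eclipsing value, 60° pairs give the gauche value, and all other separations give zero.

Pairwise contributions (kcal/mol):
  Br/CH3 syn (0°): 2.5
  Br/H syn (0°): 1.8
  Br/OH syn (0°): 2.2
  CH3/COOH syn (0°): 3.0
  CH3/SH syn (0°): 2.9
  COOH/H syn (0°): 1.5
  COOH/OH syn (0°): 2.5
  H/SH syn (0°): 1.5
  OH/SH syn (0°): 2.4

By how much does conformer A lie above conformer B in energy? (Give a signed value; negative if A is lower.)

+0.8 kcal/mol

A (eclipsed): COOH–OH eclipsed, SH–CH3 eclipsed, Br–H eclipsed; 2.5 + 2.9 + 1.8 = 7.2 kcal/mol.
B (eclipsed): COOH–H eclipsed, SH–OH eclipsed, Br–CH3 eclipsed; 1.5 + 2.4 + 2.5 = 6.4 kcal/mol.
E(A) − E(B) = 7.2 − 6.4 = +0.8 kcal/mol.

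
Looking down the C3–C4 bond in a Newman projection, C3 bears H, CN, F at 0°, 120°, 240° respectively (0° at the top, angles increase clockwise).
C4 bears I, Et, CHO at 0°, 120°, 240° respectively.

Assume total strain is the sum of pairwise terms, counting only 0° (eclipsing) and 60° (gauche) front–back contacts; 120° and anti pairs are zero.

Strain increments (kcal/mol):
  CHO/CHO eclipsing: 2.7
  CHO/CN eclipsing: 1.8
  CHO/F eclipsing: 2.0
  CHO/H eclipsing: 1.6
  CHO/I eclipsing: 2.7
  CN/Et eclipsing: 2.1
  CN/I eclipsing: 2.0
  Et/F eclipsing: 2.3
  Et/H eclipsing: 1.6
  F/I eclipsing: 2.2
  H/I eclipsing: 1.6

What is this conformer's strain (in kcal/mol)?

5.7 kcal/mol

This conformer is eclipsed. H at 0° is eclipsed with I at 0° (1.6); CN at 120° is eclipsed with Et at 120° (2.1); F at 240° is eclipsed with CHO at 240° (2.0). Total 5.7 kcal/mol.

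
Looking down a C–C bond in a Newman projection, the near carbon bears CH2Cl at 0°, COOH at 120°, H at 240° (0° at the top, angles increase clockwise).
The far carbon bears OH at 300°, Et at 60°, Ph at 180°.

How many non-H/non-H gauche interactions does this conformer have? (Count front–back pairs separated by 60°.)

4

Non-H gauche pairs: CH2Cl(0°)/OH(300°); CH2Cl(0°)/Et(60°); COOH(120°)/Et(60°); COOH(120°)/Ph(180°) — 4 interactions.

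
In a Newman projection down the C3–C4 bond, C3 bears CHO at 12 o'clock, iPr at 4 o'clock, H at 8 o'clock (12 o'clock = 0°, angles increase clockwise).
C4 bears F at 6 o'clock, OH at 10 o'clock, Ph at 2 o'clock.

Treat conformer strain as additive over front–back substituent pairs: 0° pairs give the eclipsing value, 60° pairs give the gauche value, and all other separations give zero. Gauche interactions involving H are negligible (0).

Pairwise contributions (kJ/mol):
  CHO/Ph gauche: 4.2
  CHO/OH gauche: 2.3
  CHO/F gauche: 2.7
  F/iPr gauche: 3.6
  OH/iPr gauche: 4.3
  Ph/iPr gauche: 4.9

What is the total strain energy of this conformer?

This conformer is staggered. CHO at 0° is gauche with OH at 300° (2.3); CHO at 0° is gauche with Ph at 60° (4.2); iPr at 120° is gauche with F at 180° (3.6); iPr at 120° is gauche with Ph at 60° (4.9). Total 15.0 kJ/mol.

15.0 kJ/mol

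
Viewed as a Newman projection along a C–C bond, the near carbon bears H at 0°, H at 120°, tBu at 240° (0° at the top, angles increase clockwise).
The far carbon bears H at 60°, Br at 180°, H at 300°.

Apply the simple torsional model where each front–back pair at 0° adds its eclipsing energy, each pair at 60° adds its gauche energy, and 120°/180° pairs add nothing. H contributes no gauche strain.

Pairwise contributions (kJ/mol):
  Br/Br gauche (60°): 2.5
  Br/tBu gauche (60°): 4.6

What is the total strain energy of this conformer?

4.6 kJ/mol

This conformer (staggered): tBu(240°)/Br(180°) gauche 4.6 → 4.6 kJ/mol.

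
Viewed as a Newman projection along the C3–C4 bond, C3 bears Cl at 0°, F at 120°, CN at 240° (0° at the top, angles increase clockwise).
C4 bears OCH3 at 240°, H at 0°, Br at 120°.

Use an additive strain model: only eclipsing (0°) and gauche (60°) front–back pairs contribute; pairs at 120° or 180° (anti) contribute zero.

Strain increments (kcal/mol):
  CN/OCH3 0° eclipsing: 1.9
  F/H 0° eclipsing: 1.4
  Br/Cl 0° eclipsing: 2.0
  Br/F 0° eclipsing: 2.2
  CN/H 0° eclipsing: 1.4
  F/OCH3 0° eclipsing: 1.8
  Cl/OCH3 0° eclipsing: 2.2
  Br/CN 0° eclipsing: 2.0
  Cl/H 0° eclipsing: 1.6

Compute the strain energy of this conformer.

This conformer (eclipsed): Cl–H eclipsed, F–Br eclipsed, CN–OCH3 eclipsed; 1.6 + 2.2 + 1.9 = 5.7 kcal/mol.

5.7 kcal/mol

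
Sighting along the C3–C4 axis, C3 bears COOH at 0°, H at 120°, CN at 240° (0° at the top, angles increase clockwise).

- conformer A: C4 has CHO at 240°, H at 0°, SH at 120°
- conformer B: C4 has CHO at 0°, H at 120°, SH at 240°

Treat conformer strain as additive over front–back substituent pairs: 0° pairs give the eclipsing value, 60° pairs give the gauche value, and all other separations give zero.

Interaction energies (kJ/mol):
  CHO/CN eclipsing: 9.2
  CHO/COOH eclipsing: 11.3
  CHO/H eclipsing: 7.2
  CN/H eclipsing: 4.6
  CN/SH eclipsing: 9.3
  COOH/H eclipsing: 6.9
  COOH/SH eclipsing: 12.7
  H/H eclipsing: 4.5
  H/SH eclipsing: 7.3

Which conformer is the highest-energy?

B

A is eclipsed. COOH at 0° is eclipsed with H at 0° (6.9); H at 120° is eclipsed with SH at 120° (7.3); CN at 240° is eclipsed with CHO at 240° (9.2). Total 23.4 kJ/mol.
B is eclipsed. COOH at 0° is eclipsed with CHO at 0° (11.3); H at 120° is eclipsed with H at 120° (4.5); CN at 240° is eclipsed with SH at 240° (9.3). Total 25.1 kJ/mol.
B has the highest total (25.1 kJ/mol).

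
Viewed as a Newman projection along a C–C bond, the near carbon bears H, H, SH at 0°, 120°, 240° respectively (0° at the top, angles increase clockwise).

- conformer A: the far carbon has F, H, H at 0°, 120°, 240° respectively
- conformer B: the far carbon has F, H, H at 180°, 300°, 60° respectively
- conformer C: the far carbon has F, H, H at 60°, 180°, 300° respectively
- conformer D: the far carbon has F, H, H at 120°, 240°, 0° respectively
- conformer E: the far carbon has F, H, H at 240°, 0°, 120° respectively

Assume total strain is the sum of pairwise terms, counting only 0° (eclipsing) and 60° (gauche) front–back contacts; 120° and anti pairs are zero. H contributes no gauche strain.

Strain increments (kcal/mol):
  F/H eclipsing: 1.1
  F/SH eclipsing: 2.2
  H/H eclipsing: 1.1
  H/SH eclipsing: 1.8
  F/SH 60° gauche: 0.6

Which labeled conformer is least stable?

E

A is eclipsed. H at 0° is eclipsed with F at 0° (1.1); H at 120° is eclipsed with H at 120° (1.1); SH at 240° is eclipsed with H at 240° (1.8). Total 4.0 kcal/mol.
B is staggered. SH at 240° is gauche with F at 180° (0.6). Total 0.6 kcal/mol.
C (staggered): no non-H gauche contacts → 0.0 kcal/mol.
D is eclipsed. H at 0° is eclipsed with H at 0° (1.1); H at 120° is eclipsed with F at 120° (1.1); SH at 240° is eclipsed with H at 240° (1.8). Total 4.0 kcal/mol.
E is eclipsed. H at 0° is eclipsed with H at 0° (1.1); H at 120° is eclipsed with H at 120° (1.1); SH at 240° is eclipsed with F at 240° (2.2). Total 4.4 kcal/mol.
E has the highest total (4.4 kcal/mol).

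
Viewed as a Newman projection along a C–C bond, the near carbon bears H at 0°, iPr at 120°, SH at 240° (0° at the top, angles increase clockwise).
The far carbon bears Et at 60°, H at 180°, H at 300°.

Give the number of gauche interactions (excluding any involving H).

Non-H gauche pairs: iPr(120°)/Et(60°) — 1 interaction.

1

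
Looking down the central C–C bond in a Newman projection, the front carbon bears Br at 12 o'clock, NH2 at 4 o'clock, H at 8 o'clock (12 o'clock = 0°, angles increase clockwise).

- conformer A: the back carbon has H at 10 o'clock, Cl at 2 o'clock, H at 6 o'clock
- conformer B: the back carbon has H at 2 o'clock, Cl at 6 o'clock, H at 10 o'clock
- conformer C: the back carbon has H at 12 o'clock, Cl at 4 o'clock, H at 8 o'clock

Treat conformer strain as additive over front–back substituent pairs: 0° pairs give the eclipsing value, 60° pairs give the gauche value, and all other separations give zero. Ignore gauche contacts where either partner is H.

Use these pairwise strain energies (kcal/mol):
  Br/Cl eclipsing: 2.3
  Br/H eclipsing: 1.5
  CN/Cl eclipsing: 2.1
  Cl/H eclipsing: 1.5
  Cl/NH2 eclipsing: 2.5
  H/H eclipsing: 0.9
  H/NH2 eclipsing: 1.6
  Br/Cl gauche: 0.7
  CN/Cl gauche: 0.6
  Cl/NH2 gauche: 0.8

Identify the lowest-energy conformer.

B

A (staggered): Br–Cl gauche, NH2–Cl gauche; 0.7 + 0.8 = 1.5 kcal/mol.
B (staggered): NH2–Cl gauche; 0.8 = 0.8 kcal/mol.
C (eclipsed): Br–H eclipsed, NH2–Cl eclipsed, H–H eclipsed; 1.5 + 2.5 + 0.9 = 4.9 kcal/mol.
B has the lowest total (0.8 kcal/mol).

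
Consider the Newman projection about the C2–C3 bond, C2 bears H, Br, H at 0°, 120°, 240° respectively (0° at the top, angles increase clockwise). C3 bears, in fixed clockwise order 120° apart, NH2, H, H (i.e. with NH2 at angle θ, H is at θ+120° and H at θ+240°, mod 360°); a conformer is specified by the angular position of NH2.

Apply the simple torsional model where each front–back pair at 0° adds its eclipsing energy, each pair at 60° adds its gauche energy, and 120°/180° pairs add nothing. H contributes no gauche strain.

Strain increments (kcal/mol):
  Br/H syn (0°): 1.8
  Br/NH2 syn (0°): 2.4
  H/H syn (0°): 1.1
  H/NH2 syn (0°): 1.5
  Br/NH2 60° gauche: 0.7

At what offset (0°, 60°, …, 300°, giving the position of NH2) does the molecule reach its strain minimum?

NH2 at 0° is eclipsed. H at 0° is eclipsed with NH2 at 0° (1.5); Br at 120° is eclipsed with H at 120° (1.8); H at 240° is eclipsed with H at 240° (1.1). Total 4.4 kcal/mol.
NH2 at 60° is staggered. Br at 120° is gauche with NH2 at 60° (0.7). Total 0.7 kcal/mol.
NH2 at 120° is eclipsed. H at 0° is eclipsed with H at 0° (1.1); Br at 120° is eclipsed with NH2 at 120° (2.4); H at 240° is eclipsed with H at 240° (1.1). Total 4.6 kcal/mol.
NH2 at 180° is staggered. Br at 120° is gauche with NH2 at 180° (0.7). Total 0.7 kcal/mol.
NH2 at 240° is eclipsed. H at 0° is eclipsed with H at 0° (1.1); Br at 120° is eclipsed with H at 120° (1.8); H at 240° is eclipsed with NH2 at 240° (1.5). Total 4.4 kcal/mol.
NH2 at 300° (staggered): no non-H gauche contacts → 0.0 kcal/mol.
The minimum (0.0 kcal/mol) occurs with NH2 at 300°.

300°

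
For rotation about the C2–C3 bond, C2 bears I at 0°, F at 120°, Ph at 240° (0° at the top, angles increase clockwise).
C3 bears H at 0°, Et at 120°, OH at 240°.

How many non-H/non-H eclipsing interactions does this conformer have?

2

Non-H eclipsing pairs: F(120°)/Et(120°); Ph(240°)/OH(240°) — 2 interactions.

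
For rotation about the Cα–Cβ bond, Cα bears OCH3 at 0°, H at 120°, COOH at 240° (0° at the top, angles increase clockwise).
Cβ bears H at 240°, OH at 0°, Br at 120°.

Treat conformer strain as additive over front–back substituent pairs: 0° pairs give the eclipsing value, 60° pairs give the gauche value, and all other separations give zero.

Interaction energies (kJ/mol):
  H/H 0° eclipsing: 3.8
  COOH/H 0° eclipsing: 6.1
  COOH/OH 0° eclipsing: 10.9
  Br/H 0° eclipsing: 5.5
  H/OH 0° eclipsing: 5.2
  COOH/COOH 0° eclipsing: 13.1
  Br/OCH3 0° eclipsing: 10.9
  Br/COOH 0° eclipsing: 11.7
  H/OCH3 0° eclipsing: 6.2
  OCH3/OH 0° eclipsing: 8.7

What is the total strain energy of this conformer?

20.3 kJ/mol

This conformer is eclipsed. OCH3 at 0° is eclipsed with OH at 0° (8.7); H at 120° is eclipsed with Br at 120° (5.5); COOH at 240° is eclipsed with H at 240° (6.1). Total 20.3 kJ/mol.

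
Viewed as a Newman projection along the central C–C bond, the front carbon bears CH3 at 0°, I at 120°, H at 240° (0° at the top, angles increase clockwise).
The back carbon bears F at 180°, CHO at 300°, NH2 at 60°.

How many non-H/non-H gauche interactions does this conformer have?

Non-H gauche pairs: CH3(0°)/CHO(300°); CH3(0°)/NH2(60°); I(120°)/F(180°); I(120°)/NH2(60°) — 4 interactions.

4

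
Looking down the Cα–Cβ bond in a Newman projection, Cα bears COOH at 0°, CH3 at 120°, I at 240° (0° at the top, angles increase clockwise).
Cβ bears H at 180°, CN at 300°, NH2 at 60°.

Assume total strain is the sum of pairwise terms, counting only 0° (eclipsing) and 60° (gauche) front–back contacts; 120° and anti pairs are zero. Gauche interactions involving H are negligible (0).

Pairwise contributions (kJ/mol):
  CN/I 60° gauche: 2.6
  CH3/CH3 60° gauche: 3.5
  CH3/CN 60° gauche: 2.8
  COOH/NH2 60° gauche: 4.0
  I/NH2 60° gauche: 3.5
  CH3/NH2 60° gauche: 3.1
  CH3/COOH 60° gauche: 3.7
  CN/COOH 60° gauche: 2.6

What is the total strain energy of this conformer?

This conformer (staggered): COOH(0°)/CN(300°) gauche 2.6; COOH(0°)/NH2(60°) gauche 4.0; CH3(120°)/NH2(60°) gauche 3.1; I(240°)/CN(300°) gauche 2.6 → 12.3 kJ/mol.

12.3 kJ/mol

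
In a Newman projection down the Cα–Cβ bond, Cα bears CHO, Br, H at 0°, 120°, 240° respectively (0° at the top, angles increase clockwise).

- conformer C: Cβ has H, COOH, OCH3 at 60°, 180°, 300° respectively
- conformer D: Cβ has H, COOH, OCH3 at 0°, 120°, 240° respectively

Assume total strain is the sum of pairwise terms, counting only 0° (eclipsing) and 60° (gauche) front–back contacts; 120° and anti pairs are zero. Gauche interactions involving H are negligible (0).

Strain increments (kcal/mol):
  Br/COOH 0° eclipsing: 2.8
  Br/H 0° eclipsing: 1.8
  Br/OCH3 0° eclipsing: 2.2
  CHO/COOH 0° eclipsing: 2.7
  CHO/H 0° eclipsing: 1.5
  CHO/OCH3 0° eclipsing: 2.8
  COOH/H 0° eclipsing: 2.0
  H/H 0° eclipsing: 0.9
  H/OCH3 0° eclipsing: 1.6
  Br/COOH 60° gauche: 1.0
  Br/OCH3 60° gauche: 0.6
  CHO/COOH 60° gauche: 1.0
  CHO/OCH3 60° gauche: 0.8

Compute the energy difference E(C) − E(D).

-4.1 kcal/mol

C (staggered): CHO–OCH3 gauche, Br–COOH gauche; 0.8 + 1.0 = 1.8 kcal/mol.
D (eclipsed): CHO–H eclipsed, Br–COOH eclipsed, H–OCH3 eclipsed; 1.5 + 2.8 + 1.6 = 5.9 kcal/mol.
E(C) − E(D) = 1.8 − 5.9 = -4.1 kcal/mol.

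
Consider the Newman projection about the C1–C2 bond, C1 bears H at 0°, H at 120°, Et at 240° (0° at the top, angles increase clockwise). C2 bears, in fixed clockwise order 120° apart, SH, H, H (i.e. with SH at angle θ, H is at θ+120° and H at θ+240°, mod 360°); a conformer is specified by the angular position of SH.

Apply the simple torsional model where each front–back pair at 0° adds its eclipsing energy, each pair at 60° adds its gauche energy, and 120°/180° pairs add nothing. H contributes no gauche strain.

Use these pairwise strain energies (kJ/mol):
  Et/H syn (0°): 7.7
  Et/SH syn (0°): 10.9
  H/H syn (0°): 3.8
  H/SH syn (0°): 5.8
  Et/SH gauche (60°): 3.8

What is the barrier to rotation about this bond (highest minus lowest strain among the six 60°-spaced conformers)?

18.5 kJ/mol

SH at 0° (eclipsed): H–SH eclipsed, H–H eclipsed, Et–H eclipsed; 5.8 + 3.8 + 7.7 = 17.3 kJ/mol.
SH at 60° (staggered): no non-H gauche contacts → 0.0 kJ/mol.
SH at 120° (eclipsed): H–H eclipsed, H–SH eclipsed, Et–H eclipsed; 3.8 + 5.8 + 7.7 = 17.3 kJ/mol.
SH at 180° (staggered): Et–SH gauche; 3.8 = 3.8 kJ/mol.
SH at 240° (eclipsed): H–H eclipsed, H–H eclipsed, Et–SH eclipsed; 3.8 + 3.8 + 10.9 = 18.5 kJ/mol.
SH at 300° (staggered): Et–SH gauche; 3.8 = 3.8 kJ/mol.
Max at 240° (18.5 kJ/mol), min at 60° (0.0 kJ/mol); barrier = 18.5 kJ/mol.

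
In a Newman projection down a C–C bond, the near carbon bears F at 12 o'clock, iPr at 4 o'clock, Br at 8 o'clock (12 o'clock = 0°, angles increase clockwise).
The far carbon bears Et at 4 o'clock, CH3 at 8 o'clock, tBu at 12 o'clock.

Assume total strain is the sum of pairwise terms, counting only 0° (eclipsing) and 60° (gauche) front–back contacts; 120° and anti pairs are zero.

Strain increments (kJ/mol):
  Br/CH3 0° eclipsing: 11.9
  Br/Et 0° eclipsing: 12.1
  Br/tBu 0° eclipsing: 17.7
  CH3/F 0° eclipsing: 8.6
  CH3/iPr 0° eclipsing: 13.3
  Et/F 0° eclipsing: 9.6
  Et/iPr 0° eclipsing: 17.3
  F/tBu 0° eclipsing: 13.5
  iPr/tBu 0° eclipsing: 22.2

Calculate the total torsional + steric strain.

This conformer (eclipsed): F–tBu eclipsed, iPr–Et eclipsed, Br–CH3 eclipsed; 13.5 + 17.3 + 11.9 = 42.7 kJ/mol.

42.7 kJ/mol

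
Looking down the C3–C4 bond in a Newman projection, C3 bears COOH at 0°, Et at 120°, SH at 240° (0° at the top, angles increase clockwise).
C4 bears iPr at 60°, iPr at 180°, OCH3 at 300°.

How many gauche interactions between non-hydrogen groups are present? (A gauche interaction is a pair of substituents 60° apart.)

6

Non-H gauche pairs: COOH(0°)/iPr(60°); COOH(0°)/OCH3(300°); Et(120°)/iPr(60°); Et(120°)/iPr(180°); SH(240°)/iPr(180°); SH(240°)/OCH3(300°) — 6 interactions.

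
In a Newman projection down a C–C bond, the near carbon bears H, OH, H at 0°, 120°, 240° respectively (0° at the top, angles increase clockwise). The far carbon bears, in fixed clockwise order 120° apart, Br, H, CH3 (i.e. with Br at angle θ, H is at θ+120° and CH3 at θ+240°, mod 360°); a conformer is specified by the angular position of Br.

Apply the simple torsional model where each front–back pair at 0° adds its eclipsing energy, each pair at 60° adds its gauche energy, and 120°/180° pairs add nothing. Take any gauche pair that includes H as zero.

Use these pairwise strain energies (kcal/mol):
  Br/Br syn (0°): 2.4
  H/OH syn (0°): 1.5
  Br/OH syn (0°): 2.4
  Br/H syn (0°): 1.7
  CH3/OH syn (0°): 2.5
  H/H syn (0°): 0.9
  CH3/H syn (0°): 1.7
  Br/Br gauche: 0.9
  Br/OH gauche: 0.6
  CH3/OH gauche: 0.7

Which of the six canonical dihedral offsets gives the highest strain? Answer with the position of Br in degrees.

Br at 0° (eclipsed): H–Br eclipsed, OH–H eclipsed, H–CH3 eclipsed; 1.7 + 1.5 + 1.7 = 4.9 kcal/mol.
Br at 60° (staggered): OH–Br gauche; 0.6 = 0.6 kcal/mol.
Br at 120° (eclipsed): H–CH3 eclipsed, OH–Br eclipsed, H–H eclipsed; 1.7 + 2.4 + 0.9 = 5.0 kcal/mol.
Br at 180° (staggered): OH–Br gauche, OH–CH3 gauche; 0.6 + 0.7 = 1.3 kcal/mol.
Br at 240° (eclipsed): H–H eclipsed, OH–CH3 eclipsed, H–Br eclipsed; 0.9 + 2.5 + 1.7 = 5.1 kcal/mol.
Br at 300° (staggered): OH–CH3 gauche; 0.7 = 0.7 kcal/mol.
The maximum (5.1 kcal/mol) occurs with Br at 240°.

240°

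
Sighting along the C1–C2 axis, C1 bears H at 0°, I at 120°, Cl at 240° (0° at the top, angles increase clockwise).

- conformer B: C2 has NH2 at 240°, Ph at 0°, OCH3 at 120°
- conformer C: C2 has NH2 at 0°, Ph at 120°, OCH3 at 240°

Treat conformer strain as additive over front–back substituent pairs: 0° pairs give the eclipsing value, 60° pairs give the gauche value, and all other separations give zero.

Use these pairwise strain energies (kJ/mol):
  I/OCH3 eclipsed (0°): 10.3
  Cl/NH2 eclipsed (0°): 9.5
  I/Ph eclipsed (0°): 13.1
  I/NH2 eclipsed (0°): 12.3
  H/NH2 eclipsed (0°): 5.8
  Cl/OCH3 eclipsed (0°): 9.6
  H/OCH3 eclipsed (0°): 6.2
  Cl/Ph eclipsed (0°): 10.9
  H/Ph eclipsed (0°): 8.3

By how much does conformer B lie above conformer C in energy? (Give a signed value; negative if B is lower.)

B (eclipsed): H(0°)/Ph(0°) eclipsed 8.3; I(120°)/OCH3(120°) eclipsed 10.3; Cl(240°)/NH2(240°) eclipsed 9.5 → 28.1 kJ/mol.
C (eclipsed): H(0°)/NH2(0°) eclipsed 5.8; I(120°)/Ph(120°) eclipsed 13.1; Cl(240°)/OCH3(240°) eclipsed 9.6 → 28.5 kJ/mol.
E(B) − E(C) = 28.1 − 28.5 = -0.4 kJ/mol.

-0.4 kJ/mol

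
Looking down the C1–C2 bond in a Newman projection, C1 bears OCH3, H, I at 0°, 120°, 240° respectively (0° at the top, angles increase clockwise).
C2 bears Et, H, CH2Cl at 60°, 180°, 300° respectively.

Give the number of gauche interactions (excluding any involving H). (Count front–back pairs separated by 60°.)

Non-H gauche pairs: OCH3(0°)/Et(60°); OCH3(0°)/CH2Cl(300°); I(240°)/CH2Cl(300°) — 3 interactions.

3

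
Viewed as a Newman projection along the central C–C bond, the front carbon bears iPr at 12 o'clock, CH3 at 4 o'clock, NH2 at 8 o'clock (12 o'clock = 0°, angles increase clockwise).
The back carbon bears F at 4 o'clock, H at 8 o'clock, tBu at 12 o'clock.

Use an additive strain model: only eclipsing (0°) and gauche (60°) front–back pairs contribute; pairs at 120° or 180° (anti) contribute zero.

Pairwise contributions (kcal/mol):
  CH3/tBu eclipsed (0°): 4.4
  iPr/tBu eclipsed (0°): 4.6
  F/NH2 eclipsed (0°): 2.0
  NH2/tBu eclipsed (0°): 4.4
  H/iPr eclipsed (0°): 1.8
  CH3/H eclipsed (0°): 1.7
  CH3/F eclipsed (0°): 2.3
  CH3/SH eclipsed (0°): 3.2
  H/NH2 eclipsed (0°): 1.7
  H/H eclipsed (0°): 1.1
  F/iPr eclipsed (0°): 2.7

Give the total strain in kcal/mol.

This conformer (eclipsed): iPr–tBu eclipsed, CH3–F eclipsed, NH2–H eclipsed; 4.6 + 2.3 + 1.7 = 8.6 kcal/mol.

8.6 kcal/mol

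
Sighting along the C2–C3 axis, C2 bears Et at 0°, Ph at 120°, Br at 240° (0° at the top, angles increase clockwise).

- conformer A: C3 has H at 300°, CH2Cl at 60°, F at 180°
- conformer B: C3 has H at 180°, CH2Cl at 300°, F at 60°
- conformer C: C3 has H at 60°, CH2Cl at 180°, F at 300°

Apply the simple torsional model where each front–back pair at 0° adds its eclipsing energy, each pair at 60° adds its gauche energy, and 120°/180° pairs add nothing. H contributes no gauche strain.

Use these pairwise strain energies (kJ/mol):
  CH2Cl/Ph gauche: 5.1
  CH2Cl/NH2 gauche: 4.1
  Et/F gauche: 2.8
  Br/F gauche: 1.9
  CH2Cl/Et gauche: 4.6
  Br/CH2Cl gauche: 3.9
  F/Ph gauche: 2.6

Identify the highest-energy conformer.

A

A (staggered): Et–CH2Cl gauche, Ph–CH2Cl gauche, Ph–F gauche, Br–F gauche; 4.6 + 5.1 + 2.6 + 1.9 = 14.2 kJ/mol.
B (staggered): Et–CH2Cl gauche, Et–F gauche, Ph–F gauche, Br–CH2Cl gauche; 4.6 + 2.8 + 2.6 + 3.9 = 13.9 kJ/mol.
C (staggered): Et–F gauche, Ph–CH2Cl gauche, Br–CH2Cl gauche, Br–F gauche; 2.8 + 5.1 + 3.9 + 1.9 = 13.7 kJ/mol.
A has the highest total (14.2 kJ/mol).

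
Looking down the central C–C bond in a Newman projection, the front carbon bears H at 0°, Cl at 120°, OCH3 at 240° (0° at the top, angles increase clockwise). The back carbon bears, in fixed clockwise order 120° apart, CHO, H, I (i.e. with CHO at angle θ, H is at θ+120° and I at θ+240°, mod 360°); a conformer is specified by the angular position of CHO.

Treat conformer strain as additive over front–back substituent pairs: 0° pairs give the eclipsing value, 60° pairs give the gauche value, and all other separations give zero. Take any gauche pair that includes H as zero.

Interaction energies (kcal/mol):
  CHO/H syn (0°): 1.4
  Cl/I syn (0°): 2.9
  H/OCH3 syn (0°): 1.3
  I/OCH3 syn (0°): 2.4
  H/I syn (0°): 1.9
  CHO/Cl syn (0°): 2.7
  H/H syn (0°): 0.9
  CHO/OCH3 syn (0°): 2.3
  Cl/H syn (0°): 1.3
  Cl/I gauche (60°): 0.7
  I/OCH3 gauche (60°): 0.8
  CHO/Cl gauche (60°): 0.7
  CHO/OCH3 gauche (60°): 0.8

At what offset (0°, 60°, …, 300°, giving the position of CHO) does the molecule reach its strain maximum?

240°

CHO at 0° (eclipsed): H(0°)/CHO(0°) eclipsed 1.4; Cl(120°)/H(120°) eclipsed 1.3; OCH3(240°)/I(240°) eclipsed 2.4 → 5.1 kcal/mol.
CHO at 60° (staggered): Cl(120°)/CHO(60°) gauche 0.7; OCH3(240°)/I(300°) gauche 0.8 → 1.5 kcal/mol.
CHO at 120° (eclipsed): H(0°)/I(0°) eclipsed 1.9; Cl(120°)/CHO(120°) eclipsed 2.7; OCH3(240°)/H(240°) eclipsed 1.3 → 5.9 kcal/mol.
CHO at 180° (staggered): Cl(120°)/CHO(180°) gauche 0.7; Cl(120°)/I(60°) gauche 0.7; OCH3(240°)/CHO(180°) gauche 0.8 → 2.2 kcal/mol.
CHO at 240° (eclipsed): H(0°)/H(0°) eclipsed 0.9; Cl(120°)/I(120°) eclipsed 2.9; OCH3(240°)/CHO(240°) eclipsed 2.3 → 6.1 kcal/mol.
CHO at 300° (staggered): Cl(120°)/I(180°) gauche 0.7; OCH3(240°)/CHO(300°) gauche 0.8; OCH3(240°)/I(180°) gauche 0.8 → 2.3 kcal/mol.
The maximum (6.1 kcal/mol) occurs with CHO at 240°.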